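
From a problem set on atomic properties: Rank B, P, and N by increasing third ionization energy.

After 2 electrons have been removed, what remains? B²⁺ still has 1 valence electron; P²⁺ still has 3 valence electrons; N²⁺ still has 3 valence electrons.
All are still removing valence electrons, so compare the +2 ions as you would atoms: IE_3 generally rises across a period (higher Z_eff) and falls down a group (larger shell), subject to the usual subshell exceptions.
Valence configurations: B²⁺ [He]2s¹, P²⁺ [Ne]3s²3p¹, N²⁺ [He]2s²2p¹.
Tabulated IE_3 (kJ/mol): B 3660, P 2914, N 4578.
Hence IE_3: P < B < N.

P < B < N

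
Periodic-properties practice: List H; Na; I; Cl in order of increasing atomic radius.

H, Cl, I, Na

H is in period 1, group 1; Na is in period 3, group 1; Cl is in period 3, group 17; I is in period 5, group 17.
Moving right in a period, electrons are added to the same shell under a stronger nuclear pull, so atoms get smaller; moving down, a new shell is opened and atoms get larger.
Here both period and group differ, so the two effects have to be weighed against each other.
Cl > H: the two effects oppose for this pair; the down-group effect wins (99 vs 32 pm).
I > Cl: I sits below Cl in group 17, so the down-group effect alone puts I larger.
Na > I: period and group pull opposite ways; the across-period shift dominates (155 vs 133 pm).
Tabulated atomic radius (pm): H 32, Na 155, Cl 99, I 133.
So from smallest to largest: H < Cl < I < Na.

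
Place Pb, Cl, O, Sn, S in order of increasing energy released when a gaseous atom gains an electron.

O is in period 2, group 16; S is in period 3, group 16; Cl is in period 3, group 17; Sn is in period 5, group 14; Pb is in period 6, group 14.
Atoms with high Z_eff and room in the valence shell (especially the halogens) have the most exothermic electron affinities.
These span different periods and groups, so the two trends combine.
Sn > Pb: they share group 14; the group trend gives Sn the larger value.
O > Sn: both effects reinforce here, so O is clearly the higher of the two.
S > O: this pair runs against the simple trend — see the exception note.
Cl > S: Cl lies to the right of S in period 3, so the across-period effect alone puts Cl higher.
Note the exception: S has a higher electron affinity than O, contrary to the simple trend — the compact 2p subshell of O repels the added electron more than S's larger 3p does.
For reference (kJ/mol): O 141, S 200, Cl 349, Sn 107, Pb 35.
So from lowest to highest: Pb < Sn < O < S < Cl.

Pb < Sn < O < S < Cl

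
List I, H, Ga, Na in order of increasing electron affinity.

H is in period 1, group 1; Na is in period 3, group 1; Ga is in period 4, group 13; I is in period 5, group 17.
EA tends to increase across a period and decrease down a group, though the pattern is less regular than for IE or radius.
Here both period and group differ, so the two effects have to be weighed against each other.
Na > Ga: period and group pull opposite ways; the down-group shift dominates (53 vs 29 kJ/mol).
H > Na: H sits above Na in group 1, so the down-group effect alone puts H higher.
I > H: period and group pull opposite ways; the across-period shift dominates (295 vs 73 kJ/mol).
Approximate values (kJ/mol): H 73, Na 53, Ga 29, I 295.
So from lowest to highest: Ga < Na < H < I.

Ga, Na, H, I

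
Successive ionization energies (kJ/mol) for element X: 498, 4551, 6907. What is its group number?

Group 1

Look for the largest jump between consecutive ionization energies: IE2/IE1 ≈ 9.1, far larger than any earlier ratio.
That jump marks the point where a core electron is being removed. So the atom has 1 valence electron.
A main-group element with 1 valence electron is in group 1.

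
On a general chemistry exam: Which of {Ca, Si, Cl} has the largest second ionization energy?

Cl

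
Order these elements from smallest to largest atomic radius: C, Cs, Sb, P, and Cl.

C is in period 2, group 14; P is in period 3, group 15; Cl is in period 3, group 17; Sb is in period 5, group 15; Cs is in period 6, group 1.
Moving right in a period, electrons are added to the same shell under a stronger nuclear pull, so atoms get smaller; moving down, a new shell is opened and atoms get larger.
Here both period and group differ, so the two effects have to be weighed against each other.
Cl > C: the two effects oppose for this pair; the down-group effect wins (99 vs 75 pm).
P > Cl: both are in period 3; the period trend gives P the larger value.
Sb > P: Sb sits below P in group 15, so the down-group effect alone puts Sb larger.
Cs > Sb: relative to Sb, both the across-period and down-group shifts push Cs's atomic radius up.
For reference (pm): C 75, P 111, Cl 99, Sb 140, Cs 232.
So from smallest to largest: C < Cl < P < Sb < Cs.

C < Cl < P < Sb < Cs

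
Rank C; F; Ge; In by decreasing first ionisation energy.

F > C > Ge > In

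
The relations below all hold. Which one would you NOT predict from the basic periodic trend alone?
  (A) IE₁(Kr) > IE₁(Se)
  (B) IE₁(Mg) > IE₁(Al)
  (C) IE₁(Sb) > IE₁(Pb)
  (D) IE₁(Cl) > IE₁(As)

(B)

The general trend: first ionization energy increases across a period and decreases down a group.
(A) Kr (period 4, group 18) vs Se (period 4, group 16): the stated order agrees with the simple trend.
(B) Mg (period 3, group 2) vs Al (period 3, group 13): the stated order contradicts the simple trend.
(C) Sb (period 5, group 15) vs Pb (period 6, group 14): the stated order agrees with the simple trend.
(D) Cl (period 3, group 17) vs As (period 4, group 15): the stated order agrees with the simple trend.
The exception is (B): Al's single 3p electron is easier to remove than one from Mg's filled 3s².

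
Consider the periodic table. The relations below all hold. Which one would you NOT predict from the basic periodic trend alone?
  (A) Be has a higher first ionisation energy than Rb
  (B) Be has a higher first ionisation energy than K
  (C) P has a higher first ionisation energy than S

(C)

The general trend: first ionisation energy increases across a period and decreases down a group.
(A) Be (period 2, group 2) vs Rb (period 5, group 1): the stated order agrees with the simple trend.
(B) Be (period 2, group 2) vs K (period 4, group 1): the stated order agrees with the simple trend.
(C) P (period 3, group 15) vs S (period 3, group 16): the stated order contradicts the simple trend.
The exception is (C): S (3p⁴) ionizes more easily than half-filled P (3p³) because the paired 3p electron in S is pushed out by e⁻–e⁻ repulsion.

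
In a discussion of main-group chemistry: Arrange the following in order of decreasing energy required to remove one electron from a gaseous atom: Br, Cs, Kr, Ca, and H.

H is in period 1, group 1; Ca is in period 4, group 2; Br is in period 4, group 17; Kr is in period 4, group 18; Cs is in period 6, group 1.
Removing the outermost electron gets harder across a period and easier down a group.
Here both period and group differ, so the two effects have to be weighed against each other.
Ca > Cs: both effects reinforce here, so Ca is clearly the higher of the two.
Br > Ca: both are in period 4; the period trend gives Br the larger value.
H > Br: the two effects oppose for this pair; the down-group effect wins (1312 vs 1140 kJ/mol).
Kr > H: the two effects oppose for this pair; the across-period effect wins (1351 vs 1312 kJ/mol).
Tabulated first ionization energy (kJ/mol): H 1312, Ca 590, Br 1140, Kr 1351, Cs 376.
So from highest to lowest: Kr > H > Br > Ca > Cs.

Kr, H, Br, Ca, Cs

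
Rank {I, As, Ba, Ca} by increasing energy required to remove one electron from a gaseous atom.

Ba, Ca, As, I

Ca is in period 4, group 2; As is in period 4, group 15; I is in period 5, group 17; Ba is in period 6, group 2.
First ionization energy rises across a period (greater Z_eff holds electrons more tightly) and falls down a group (valence electrons are farther from the nucleus).
These span different periods and groups, so the two trends combine.
Ca > Ba: they share group 2; the group trend gives Ca the larger value.
As > Ca: both are in period 4; the period trend gives As the larger value.
I > As: period and group pull opposite ways; the across-period shift dominates (1008 vs 947 kJ/mol).
Approximate values (kJ/mol): Ca 590, As 947, I 1008, Ba 503.
So from lowest to highest: Ba < Ca < As < I.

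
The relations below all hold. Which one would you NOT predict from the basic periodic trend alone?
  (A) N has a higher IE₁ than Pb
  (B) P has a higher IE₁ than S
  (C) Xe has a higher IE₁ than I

(B)

The general trend: IE₁ increases across a period and decreases down a group.
(A) N (period 2, group 15) vs Pb (period 6, group 14): the stated order agrees with the simple trend.
(B) P (period 3, group 15) vs S (period 3, group 16): the stated order contradicts the simple trend.
(C) Xe (period 5, group 18) vs I (period 5, group 17): the stated order agrees with the simple trend.
The exception is (B): S (3p⁴) ionizes more easily than half-filled P (3p³) because the paired 3p electron in S is pushed out by e⁻–e⁻ repulsion.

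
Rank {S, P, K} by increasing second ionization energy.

The second ionization energy removes an electron from the +1 ion. For each element: S⁺ still has 5 valence electrons; P⁺ still has 4 valence electrons; K⁺ is the bare [Ar] core.
Breaking into a closed-shell core is much more expensive than removing a leftover valence electron — K has the largest IE_2 here.
Valence configurations: S⁺ [Ne]3s²3p³, P⁺ [Ne]3s²3p².
Approximate IE_2 values (kJ/mol): S 2252, P 1907, K 3052.
Hence IE_2: P < S < K.

P < S < K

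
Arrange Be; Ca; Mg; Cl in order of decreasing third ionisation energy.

Be, Mg, Ca, Cl

After 2 electrons have been removed, what remains? Be²⁺ is the bare [He] core; Ca²⁺ is the bare [Ar] core; Mg²⁺ is the bare [Ne] core; Cl²⁺ still has 5 valence electrons.
Core electrons are held far more tightly than valence electrons, so Ca, Mg and Be top the IE_3 order.
The numbers (kJ/mol): Be 14849, Ca 4912, Mg 7733, Cl 3822.
So the third ionization energies run Cl < Ca < Mg < Be.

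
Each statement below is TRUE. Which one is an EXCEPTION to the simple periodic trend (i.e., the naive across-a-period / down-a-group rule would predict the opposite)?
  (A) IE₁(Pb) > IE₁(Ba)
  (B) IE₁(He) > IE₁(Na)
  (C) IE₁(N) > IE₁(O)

The general trend: first ionisation energy increases across a period and decreases down a group.
(A) Pb (period 6, group 14) vs Ba (period 6, group 2): the stated order agrees with the simple trend.
(B) He (period 1, group 18) vs Na (period 3, group 1): the stated order agrees with the simple trend.
(C) N (period 2, group 15) vs O (period 2, group 16): the stated order contradicts the simple trend.
The exception is (C): pairing an electron in O's 2p⁴ costs repulsion energy, so O ionizes more easily than half-filled N (2p³).

(C)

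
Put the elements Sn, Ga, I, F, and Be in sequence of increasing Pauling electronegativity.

Electronegativity increases across a period and decreases down a group, tracking effective nuclear charge and atomic size.
Here both period and group differ, so the two effects have to be weighed against each other.
Ga > Be: period and group pull opposite ways; the across-period shift dominates (1.81 vs 1.57).
Sn > Ga: period and group pull opposite ways; the across-period shift dominates (1.96 vs 1.81).
I > Sn: both are in period 5; the period trend gives I the larger value.
F > I: F sits above I in group 17, so the down-group effect alone puts F higher.
Tabulated electronegativity (Pauling): Be 1.57, F 3.98, Ga 1.81, Sn 1.96, I 2.66.
So from lowest to highest: Be < Ga < Sn < I < F.

Be < Ga < Sn < I < F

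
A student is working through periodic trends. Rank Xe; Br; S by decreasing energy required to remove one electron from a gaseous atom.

S is in period 3, group 16; Br is in period 4, group 17; Xe is in period 5, group 18.
First ionization energy rises across a period (greater Z_eff holds electrons more tightly) and falls down a group (valence electrons are farther from the nucleus).
These sit on a diagonal, where the across-period and down-group effects partly cancel.
Br > S: the two effects oppose for this pair; the across-period effect wins (1140 vs 1000 kJ/mol).
Xe > Br: the two effects oppose for this pair; the across-period effect wins (1170 vs 1140 kJ/mol).
For reference (kJ/mol): S 1000, Br 1140, Xe 1170.
So from highest to lowest: Xe > Br > S.

Xe > Br > S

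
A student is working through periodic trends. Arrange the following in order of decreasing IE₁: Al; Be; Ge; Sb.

Be, Sb, Ge, Al

Removing the outermost electron gets harder across a period and easier down a group.
These sit on a diagonal, where the across-period and down-group effects partly cancel.
Ge > Al: the two effects oppose for this pair; the across-period effect wins (762 vs 578 kJ/mol).
Sb > Ge: period and group pull opposite ways; the across-period shift dominates (831 vs 762 kJ/mol).
Be > Sb: period and group pull opposite ways; the down-group shift dominates (900 vs 831 kJ/mol).
For reference (kJ/mol): Be 900, Al 578, Ge 762, Sb 831.
So from highest to lowest: Be > Sb > Ge > Al.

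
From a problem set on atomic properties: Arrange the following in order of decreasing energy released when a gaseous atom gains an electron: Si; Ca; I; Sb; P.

I > Si > Sb > P > Ca

Electron affinity generally becomes more exothermic across a period toward the halogens and less exothermic down a group.
Neither a single period nor a single group — weigh both effects.
P > Ca: relative to Ca, both the across-period and down-group shifts push P's electron affinity up.
Sb > P: this pair runs against the simple trend — see the exception note.
Si > Sb: the two effects oppose for this pair; the down-group effect wins (134 vs 103 kJ/mol).
I > Si: the two effects oppose for this pair; the across-period effect wins (295 vs 134 kJ/mol).
Note the exception: Sb has a higher electron affinity than P, contrary to the simple trend — both are half-filled np³, but the pairing/repulsion penalty for the added electron shrinks as the p orbitals become larger and more diffuse down the group, and for Sb that outweighs the weaker nuclear attraction.
Note the exception: Si has a higher electron affinity than P, contrary to the simple trend — adding an electron to P's half-filled 3p³ is unfavourable, so Si (3p²) has the more exothermic EA.
For reference (kJ/mol): Si 134, P 72, Ca 2, Sb 103, I 295.
So from highest to lowest: I > Si > Sb > P > Ca.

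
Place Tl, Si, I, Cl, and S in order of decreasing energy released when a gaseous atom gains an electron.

Adding an electron releases more energy for atoms nearer the top right (short of the noble gases).
Neither a single period nor a single group — weigh both effects.
Si > Tl: relative to Tl, both the across-period and down-group shifts push Si's electron affinity up.
S > Si: S lies to the right of Si in period 3, so the across-period effect alone puts S higher.
I > S: the two effects oppose for this pair; the across-period effect wins (295 vs 200 kJ/mol).
Cl > I: they share group 17; the group trend gives Cl the larger value.
Tabulated electron affinity (kJ/mol): Si 134, S 200, Cl 349, I 295, Tl 19.
So from highest to lowest: Cl > I > S > Si > Tl.

Cl, I, S, Si, Tl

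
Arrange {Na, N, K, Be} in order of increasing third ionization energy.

K < N < Na < Be

IE_3 is the cost of taking one more electron from the +2 cation: Na²⁺ is already 1 electron into the core; N²⁺ still has 3 valence electrons; K²⁺ is already 1 electron into the core; Be²⁺ is the bare [He] core.
Usually core removal costs more than valence removal, but here the competition is close: a tightly held n=2 valence electron can cost more to remove than an n=3 core electron, so the actual values have to decide it.
Approximate IE_3 values (kJ/mol): Na 6910, N 4578, K 4420, Be 14849.
Overall IE_3 order: K < N < Na < Be.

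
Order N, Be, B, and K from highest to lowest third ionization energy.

IE_3 is the cost of taking one more electron from the +2 cation: N²⁺ still has 3 valence electrons; Be²⁺ is the bare [He] core; B²⁺ still has 1 valence electron; K²⁺ is already 1 electron into the core.
Usually core removal costs more than valence removal, but here the competition is close: a tightly held n=2 valence electron can cost more to remove than an n=3 core electron, so the actual values have to decide it.
Valence configurations: N²⁺ [He]2s²2p¹, B²⁺ [He]2s¹.
Approximate IE_3 values (kJ/mol): N 4578, Be 14849, B 3660, K 4420.
Putting it together, IE_3: B < K < N < Be.

Be, N, K, B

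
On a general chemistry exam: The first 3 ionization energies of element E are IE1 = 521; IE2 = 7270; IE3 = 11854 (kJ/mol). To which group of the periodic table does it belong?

Look for the largest jump between consecutive ionization energies: IE2/IE1 ≈ 14.0, far larger than any earlier ratio.
That jump marks the point where a core electron is being removed. So the atom has 1 valence electron.
A main-group element with 1 valence electron is in group 1.

Group 1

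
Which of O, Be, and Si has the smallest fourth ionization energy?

Si

After 3 electrons have been removed, what remains? O³⁺ still has 3 valence electrons; Be³⁺ is already 1 electron into the core; Si³⁺ still has 1 valence electron.
Breaking into a closed-shell core is much more expensive than removing a leftover valence electron — Be has the largest IE_4 here.
Valence configurations: O³⁺ [He]2s²2p¹, Si³⁺ [Ne]3s¹.
Tabulated IE_4 (kJ/mol): O 7469, Be 21007, Si 4356.
Hence IE_4: Si < O < Be.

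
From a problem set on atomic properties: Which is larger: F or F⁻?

F⁻

Forming F⁻ adds 1 electron to F. More electron–electron repulsion in the same shell, with unchanged nuclear charge, lets the cloud expand.
An anion is larger than its parent atom: F⁻ > F.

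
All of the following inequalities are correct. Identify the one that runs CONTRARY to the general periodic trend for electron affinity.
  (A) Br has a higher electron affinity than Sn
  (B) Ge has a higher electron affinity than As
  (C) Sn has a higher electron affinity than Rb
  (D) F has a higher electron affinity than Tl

The general trend: electron affinity increases across a period and decreases down a group.
(A) Br (period 4, group 17) vs Sn (period 5, group 14): the stated order agrees with the simple trend.
(B) Ge (period 4, group 14) vs As (period 4, group 15): the stated order contradicts the simple trend.
(C) Sn (period 5, group 14) vs Rb (period 5, group 1): the stated order agrees with the simple trend.
(D) F (period 2, group 17) vs Tl (period 6, group 13): the stated order agrees with the simple trend.
The exception is (B): adding an electron to As's half-filled 4p³ is unfavourable, so Ge (4p²) has the more exothermic EA.

(B)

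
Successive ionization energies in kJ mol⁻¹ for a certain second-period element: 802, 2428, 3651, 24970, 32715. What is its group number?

Group 13

Look for the largest jump between consecutive ionization energies: IE4/IE3 ≈ 6.8, far larger than any earlier ratio.
That jump marks the point where a core electron is being removed. So the atom has 3 valence electrons.
A main-group element with 3 valence electrons is in group 13.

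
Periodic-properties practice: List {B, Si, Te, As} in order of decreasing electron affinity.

Atoms with high Z_eff and room in the valence shell (especially the halogens) have the most exothermic electron affinities.
These sit on a diagonal, where the across-period and down-group effects partly cancel.
As > B: the two effects oppose for this pair; the across-period effect wins (78 vs 27 kJ/mol).
Si > As: the two effects oppose for this pair; the down-group effect wins (134 vs 78 kJ/mol).
Te > Si: the two effects oppose for this pair; the across-period effect wins (190 vs 134 kJ/mol).
Tabulated electron affinity (kJ/mol): B 27, Si 134, As 78, Te 190.
So from highest to lowest: Te > Si > As > B.

Te, Si, As, B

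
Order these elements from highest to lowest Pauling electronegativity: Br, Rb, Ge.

Ge is in period 4, group 14; Br is in period 4, group 17; Rb is in period 5, group 1.
Smaller atoms with higher effective nuclear charge are more electronegative.
Neither a single period nor a single group — weigh both effects.
Ge > Rb: relative to Rb, both the across-period and down-group shifts push Ge's electronegativity up.
Br > Ge: Br lies to the right of Ge in period 4, so the across-period effect alone puts Br higher.
For reference (Pauling): Ge 2.01, Br 2.96, Rb 0.82.
So from highest to lowest: Br > Ge > Rb.

Br > Ge > Rb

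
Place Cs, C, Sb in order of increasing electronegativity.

Cs < Sb < C

C is in period 2, group 14; Sb is in period 5, group 15; Cs is in period 6, group 1.
EN rises left→right (higher Z_eff, smaller atoms) and falls top→bottom (larger, more shielded atoms).
These span different periods and groups, so the two trends combine.
Sb > Cs: relative to Cs, both the across-period and down-group shifts push Sb's electronegativity up.
C > Sb: period and group pull opposite ways; the down-group shift dominates (2.55 vs 2.05).
Approximate values (Pauling): C 2.55, Sb 2.05, Cs 0.79.
So from lowest to highest: Cs < Sb < C.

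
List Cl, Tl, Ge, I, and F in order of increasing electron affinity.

Tl, Ge, I, F, Cl

F is in period 2, group 17; Cl is in period 3, group 17; Ge is in period 4, group 14; I is in period 5, group 17; Tl is in period 6, group 13.
Adding an electron releases more energy for atoms nearer the top right (short of the noble gases).
These span different periods and groups, so the two trends combine.
Ge > Tl: relative to Tl, both the across-period and down-group shifts push Ge's electron affinity up.
I > Ge: the two effects oppose for this pair; the across-period effect wins (295 vs 119 kJ/mol).
F > I: they share group 17; the group trend gives F the larger value.
Cl > F: this pair runs against the simple trend — see the exception note.
Note the exception: Cl has a higher electron affinity than F, contrary to the simple trend — F's small 2p subshell makes the incoming electron feel strong e⁻–e⁻ repulsion, so Cl actually releases more energy on gaining an electron.
For reference (kJ/mol): F 328, Cl 349, Ge 119, I 295, Tl 19.
So from lowest to highest: Tl < Ge < I < F < Cl.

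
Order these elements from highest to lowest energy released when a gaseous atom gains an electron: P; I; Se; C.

I, Se, C, P

C is in period 2, group 14; P is in period 3, group 15; Se is in period 4, group 16; I is in period 5, group 17.
Atoms with high Z_eff and room in the valence shell (especially the halogens) have the most exothermic electron affinities.
These sit on a diagonal, where the across-period and down-group effects partly cancel.
C > P: period and group pull opposite ways; the down-group shift dominates (122 vs 72 kJ/mol).
Se > C: period and group pull opposite ways; the across-period shift dominates (195 vs 122 kJ/mol).
I > Se: period and group pull opposite ways; the across-period shift dominates (295 vs 195 kJ/mol).
Approximate values (kJ/mol): C 122, P 72, Se 195, I 295.
So from highest to lowest: I > Se > C > P.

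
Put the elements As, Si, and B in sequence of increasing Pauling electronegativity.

Si, B, As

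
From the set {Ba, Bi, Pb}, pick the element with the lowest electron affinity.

Ba is in period 6, group 2; Pb is in period 6, group 14; Bi is in period 6, group 15.
Adding an electron releases more energy for atoms nearer the top right (short of the noble gases).
All lie in period 6, so electron affinity increases left to right.
The lowest electron affinity among these belongs to Ba.

Ba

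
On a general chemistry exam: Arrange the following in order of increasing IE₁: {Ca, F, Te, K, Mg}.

F is in period 2, group 17; Mg is in period 3, group 2; K is in period 4, group 1; Ca is in period 4, group 2; Te is in period 5, group 16.
Removing the outermost electron gets harder across a period and easier down a group.
Neither a single period nor a single group — weigh both effects.
Ca > K: Ca lies to the right of K in period 4, so the across-period effect alone puts Ca higher.
Mg > Ca: Mg sits above Ca in group 2, so the down-group effect alone puts Mg higher.
Te > Mg: period and group pull opposite ways; the across-period shift dominates (869 vs 738 kJ/mol).
F > Te: both effects reinforce here, so F is clearly the higher of the two.
Tabulated first ionization energy (kJ/mol): F 1681, Mg 738, K 419, Ca 590, Te 869.
So from lowest to highest: K < Ca < Mg < Te < F.

K < Ca < Mg < Te < F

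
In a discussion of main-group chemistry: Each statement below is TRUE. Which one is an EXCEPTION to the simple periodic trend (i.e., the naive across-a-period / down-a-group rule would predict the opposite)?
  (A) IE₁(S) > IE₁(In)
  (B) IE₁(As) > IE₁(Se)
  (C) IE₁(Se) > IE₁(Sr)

(B)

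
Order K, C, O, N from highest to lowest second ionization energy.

Consider each +1 ion: K⁺ is the bare [Ar] core; C⁺ still has 3 valence electrons; O⁺ still has 5 valence electrons; N⁺ still has 4 valence electrons.
Usually core removal costs more than valence removal, but here the competition is close: a tightly held n=2 valence electron can cost more to remove than an n=3 core electron, so the actual values have to decide it.
Valence configurations: C⁺ [He]2s²2p¹, O⁺ [He]2s²2p³, N⁺ [He]2s²2p².
Approximate IE_2 values (kJ/mol): K 3052, C 2353, O 3388, N 2856.
So the second ionization energies run C < N < K < O.

O > K > N > C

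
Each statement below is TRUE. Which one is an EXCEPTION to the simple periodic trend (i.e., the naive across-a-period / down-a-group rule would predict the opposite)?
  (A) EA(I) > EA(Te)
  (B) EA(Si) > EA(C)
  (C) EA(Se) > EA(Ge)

The general trend: electron affinity increases across a period and decreases down a group.
(A) I (period 5, group 17) vs Te (period 5, group 16): the stated order agrees with the simple trend.
(B) Si (period 3, group 14) vs C (period 2, group 14): the stated order contradicts the simple trend.
(C) Se (period 4, group 16) vs Ge (period 4, group 14): the stated order agrees with the simple trend.
The exception is (B): Si's larger, more diffuse 3p orbitals accept an added electron slightly more readily than C's compact 2p.

(B)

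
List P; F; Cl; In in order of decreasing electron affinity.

Atoms with high Z_eff and room in the valence shell (especially the halogens) have the most exothermic electron affinities.
Neither a single period nor a single group — weigh both effects.
P > In: both effects reinforce here, so P is clearly the higher of the two.
F > P: relative to P, both the across-period and down-group shifts push F's electron affinity up.
Cl > F: this pair runs against the simple trend — see the exception note.
Note the exception: Cl has a higher electron affinity than F, contrary to the simple trend — F's small 2p subshell makes the incoming electron feel strong e⁻–e⁻ repulsion, so Cl actually releases more energy on gaining an electron.
For reference (kJ/mol): F 328, P 72, Cl 349, In 29.
So from highest to lowest: Cl > F > P > In.

Cl > F > P > In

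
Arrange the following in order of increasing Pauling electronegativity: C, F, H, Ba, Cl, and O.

H is in period 1, group 1; C is in period 2, group 14; O is in period 2, group 16; F is in period 2, group 17; Cl is in period 3, group 17; Ba is in period 6, group 2.
Atoms toward the upper right of the periodic table pull bonding electrons most strongly.
Here both period and group differ, so the two effects have to be weighed against each other.
H > Ba: the two effects oppose for this pair; the down-group effect wins (2.20 vs 0.89).
C > H: the two effects oppose for this pair; the across-period effect wins (2.55 vs 2.20).
Cl > C: period and group pull opposite ways; the across-period shift dominates (3.16 vs 2.55).
O > Cl: period and group pull opposite ways; the down-group shift dominates (3.44 vs 3.16).
F > O: F lies to the right of O in period 2, so the across-period effect alone puts F higher.
Approximate values (Pauling): H 2.20, C 2.55, O 3.44, F 3.98, Cl 3.16, Ba 0.89.
So from lowest to highest: Ba < H < C < Cl < O < F.

Ba < H < C < Cl < O < F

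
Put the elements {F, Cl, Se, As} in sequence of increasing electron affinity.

Adding an electron releases more energy for atoms nearer the top right (short of the noble gases).
These span different periods and groups, so the two trends combine.
Se > As: Se lies to the right of As in period 4, so the across-period effect alone puts Se higher.
F > Se: both effects reinforce here, so F is clearly the higher of the two.
Cl > F: this pair runs against the simple trend — see the exception note.
Note the exception: Cl has a higher electron affinity than F, contrary to the simple trend — F's small 2p subshell makes the incoming electron feel strong e⁻–e⁻ repulsion, so Cl actually releases more energy on gaining an electron.
Approximate values (kJ/mol): F 328, Cl 349, As 78, Se 195.
So from lowest to highest: As < Se < F < Cl.

As < Se < F < Cl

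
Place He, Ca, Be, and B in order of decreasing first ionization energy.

He is in period 1, group 18; Be is in period 2, group 2; B is in period 2, group 13; Ca is in period 4, group 2.
Across a period the outer electron is held more tightly (higher IE₁); down a group it sits in a higher shell, more shielded, and comes off more easily.
Neither a single period nor a single group — weigh both effects.
B > Ca: both effects reinforce here, so B is clearly the higher of the two.
Be > B: this pair runs against the simple trend — see the exception note.
He > Be: relative to Be, both the across-period and down-group shifts push He's first ionization energy up.
Note the exception: Be has a higher first ionization energy than B, contrary to the simple trend — removing B's lone 2p electron is easier than breaking Be's filled 2s².
Tabulated first ionization energy (kJ/mol): He 2372, Be 900, B 801, Ca 590.
So from highest to lowest: He > Be > B > Ca.

He, Be, B, Ca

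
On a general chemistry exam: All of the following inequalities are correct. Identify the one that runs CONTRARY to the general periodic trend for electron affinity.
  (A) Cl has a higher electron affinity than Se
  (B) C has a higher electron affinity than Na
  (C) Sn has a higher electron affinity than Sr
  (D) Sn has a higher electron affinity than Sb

(D)

The general trend: electron affinity increases across a period and decreases down a group.
(A) Cl (period 3, group 17) vs Se (period 4, group 16): the stated order agrees with the simple trend.
(B) C (period 2, group 14) vs Na (period 3, group 1): the stated order agrees with the simple trend.
(C) Sn (period 5, group 14) vs Sr (period 5, group 2): the stated order agrees with the simple trend.
(D) Sn (period 5, group 14) vs Sb (period 5, group 15): the stated order contradicts the simple trend.
The exception is (D): adding an electron to Sb's half-filled 5p³ is unfavourable, so Sn has the more exothermic EA.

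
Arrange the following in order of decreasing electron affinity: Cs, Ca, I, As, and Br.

Br, I, As, Cs, Ca

Adding an electron releases more energy for atoms nearer the top right (short of the noble gases).
Here both period and group differ, so the two effects have to be weighed against each other.
Cs > Ca: this pair runs against the simple trend — see the exception note.
As > Cs: both effects reinforce here, so As is clearly the higher of the two.
I > As: the two effects oppose for this pair; the across-period effect wins (295 vs 78 kJ/mol).
Br > I: Br sits above I in group 17, so the down-group effect alone puts Br higher.
Note the exception: Cs has a higher electron affinity than Ca, contrary to the simple trend — adding an electron to Ca (ns²) has to open a new, higher-energy np subshell, which is unfavourable.
Tabulated electron affinity (kJ/mol): Ca 2, As 78, Br 325, I 295, Cs 46.
So from highest to lowest: Br > I > As > Cs > Ca.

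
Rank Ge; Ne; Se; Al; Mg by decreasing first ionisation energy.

First ionization energy rises across a period (greater Z_eff holds electrons more tightly) and falls down a group (valence electrons are farther from the nucleus).
Here both period and group differ, so the two effects have to be weighed against each other.
Mg > Al: this pair runs against the simple trend — see the exception note.
Ge > Mg: the two effects oppose for this pair; the across-period effect wins (762 vs 738 kJ/mol).
Se > Ge: Se lies to the right of Ge in period 4, so the across-period effect alone puts Se higher.
Ne > Se: relative to Se, both the across-period and down-group shifts push Ne's first ionization energy up.
Note the exception: Mg has a higher first ionization energy than Al, contrary to the simple trend — Al's single 3p electron is easier to remove than one from Mg's filled 3s².
For reference (kJ/mol): Ne 2081, Mg 738, Al 578, Ge 762, Se 941.
So from highest to lowest: Ne > Se > Ge > Mg > Al.

Ne, Se, Ge, Mg, Al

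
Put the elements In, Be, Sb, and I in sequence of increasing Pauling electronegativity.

Be, In, Sb, I

Be is in period 2, group 2; In is in period 5, group 13; Sb is in period 5, group 15; I is in period 5, group 17.
EN rises left→right (higher Z_eff, smaller atoms) and falls top→bottom (larger, more shielded atoms).
Here both period and group differ, so the two effects have to be weighed against each other.
In > Be: the two effects oppose for this pair; the across-period effect wins (1.78 vs 1.57).
Sb > In: both are in period 5; the period trend gives Sb the larger value.
I > Sb: I lies to the right of Sb in period 5, so the across-period effect alone puts I higher.
For reference (Pauling): Be 1.57, In 1.78, Sb 2.05, I 2.66.
So from lowest to highest: Be < In < Sb < I.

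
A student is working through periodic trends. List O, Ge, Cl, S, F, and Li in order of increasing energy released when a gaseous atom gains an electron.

Li < Ge < O < S < F < Cl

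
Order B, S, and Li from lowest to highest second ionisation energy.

S < B < Li

The second ionization energy removes an electron from the +1 ion. For each element: B⁺ still has 2 valence electrons; S⁺ still has 5 valence electrons; Li⁺ is the bare [He] core.
Pulling an electron out of a noble-gas core costs far more than removing a remaining valence electron, so Li sits at the high end of IE_2.
Valence configurations: B⁺ [He]2s², S⁺ [Ne]3s²3p³.
Approximate IE_2 values (kJ/mol): B 2427, S 2252, Li 7298.
Overall IE_2 order: S < B < Li.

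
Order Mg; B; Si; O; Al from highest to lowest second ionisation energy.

After 1 electron has been removed, what remains? Mg⁺ still has 1 valence electron; B⁺ still has 2 valence electrons; Si⁺ still has 3 valence electrons; O⁺ still has 5 valence electrons; Al⁺ still has 2 valence electrons.
All are still removing valence electrons, so compare the +1 ions as you would atoms: IE_2 generally rises across a period (higher Z_eff) and falls down a group (larger shell), subject to the usual subshell exceptions.
Valence configurations: Mg⁺ [Ne]3s¹, B⁺ [He]2s², Si⁺ [Ne]3s²3p¹, O⁺ [He]2s²2p³, Al⁺ [Ne]3s².
Si⁺ loses a lone 3p electron whereas Al⁺ must break into a filled 3s² pair, so IE_2(Al) > IE_2(Si) even though Si has the higher nuclear charge.
Approximate IE_2 values (kJ/mol): Mg 1451, B 2427, Si 1577, O 3388, Al 1817.
So the second ionization energies run Mg < Si < Al < B < O.

O > B > Al > Si > Mg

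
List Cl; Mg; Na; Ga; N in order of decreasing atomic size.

N is in period 2, group 15; Na is in period 3, group 1; Mg is in period 3, group 2; Cl is in period 3, group 17; Ga is in period 4, group 13.
Radius decreases left→right (rising Z_eff, same n) and increases top→bottom (higher n).
These span different periods and groups, so the two trends combine.
Cl > N: the two effects oppose for this pair; the down-group effect wins (99 vs 71 pm).
Ga > Cl: both effects reinforce here, so Ga is clearly the larger of the two.
Mg > Ga: the two effects oppose for this pair; the across-period effect wins (139 vs 124 pm).
Na > Mg: Na lies to the left of Mg in period 3, so the across-period effect alone puts Na larger.
For reference (pm): N 71, Na 155, Mg 139, Cl 99, Ga 124.
So from largest to smallest: Na > Mg > Ga > Cl > N.

Na, Mg, Ga, Cl, N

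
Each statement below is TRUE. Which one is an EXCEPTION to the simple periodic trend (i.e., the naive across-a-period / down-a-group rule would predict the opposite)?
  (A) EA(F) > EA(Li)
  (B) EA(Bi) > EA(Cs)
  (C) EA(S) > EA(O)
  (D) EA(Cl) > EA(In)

(C)

The general trend: electron affinity increases across a period and decreases down a group.
(A) F (period 2, group 17) vs Li (period 2, group 1): the stated order agrees with the simple trend.
(B) Bi (period 6, group 15) vs Cs (period 6, group 1): the stated order agrees with the simple trend.
(C) S (period 3, group 16) vs O (period 2, group 16): the stated order contradicts the simple trend.
(D) Cl (period 3, group 17) vs In (period 5, group 13): the stated order agrees with the simple trend.
The exception is (C): the compact 2p subshell of O repels the added electron more than S's larger 3p does.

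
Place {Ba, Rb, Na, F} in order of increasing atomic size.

F < Na < Ba < Rb

Moving right in a period, electrons are added to the same shell under a stronger nuclear pull, so atoms get smaller; moving down, a new shell is opened and atoms get larger.
These span different periods and groups, so the two trends combine.
Na > F: relative to F, both the across-period and down-group shifts push Na's atomic radius up.
Ba > Na: the two effects oppose for this pair; the down-group effect wins (196 vs 155 pm).
Rb > Ba: period and group pull opposite ways; the across-period shift dominates (210 vs 196 pm).
Approximate values (pm): F 64, Na 155, Rb 210, Ba 196.
So from smallest to largest: F < Na < Ba < Rb.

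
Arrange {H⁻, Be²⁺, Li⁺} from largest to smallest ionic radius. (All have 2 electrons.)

H⁻, Li⁺, Be²⁺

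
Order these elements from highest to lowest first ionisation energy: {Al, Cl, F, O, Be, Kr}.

F, Kr, O, Cl, Be, Al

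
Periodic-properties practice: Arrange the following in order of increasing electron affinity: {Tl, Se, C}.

Tl, C, Se

Atoms with high Z_eff and room in the valence shell (especially the halogens) have the most exothermic electron affinities.
These span different periods and groups, so the two trends combine.
C > Tl: both effects reinforce here, so C is clearly the higher of the two.
Se > C: period and group pull opposite ways; the across-period shift dominates (195 vs 122 kJ/mol).
For reference (kJ/mol): C 122, Se 195, Tl 19.
So from lowest to highest: Tl < C < Se.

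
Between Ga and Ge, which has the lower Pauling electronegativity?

EN rises left→right (higher Z_eff, smaller atoms) and falls top→bottom (larger, more shielded atoms).
All lie in period 4, so electronegativity increases left to right.
So Ga has the lower Pauling electronegativity (Ga < Ge).

Ga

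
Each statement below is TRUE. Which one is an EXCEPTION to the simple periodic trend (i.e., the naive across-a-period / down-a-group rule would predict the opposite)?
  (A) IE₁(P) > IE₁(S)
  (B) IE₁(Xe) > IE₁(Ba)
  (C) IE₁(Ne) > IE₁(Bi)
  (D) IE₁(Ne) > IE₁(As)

The general trend: IE₁ increases across a period and decreases down a group.
(A) P (period 3, group 15) vs S (period 3, group 16): the stated order contradicts the simple trend.
(B) Xe (period 5, group 18) vs Ba (period 6, group 2): the stated order agrees with the simple trend.
(C) Ne (period 2, group 18) vs Bi (period 6, group 15): the stated order agrees with the simple trend.
(D) Ne (period 2, group 18) vs As (period 4, group 15): the stated order agrees with the simple trend.
The exception is (A): S (3p⁴) ionizes more easily than half-filled P (3p³) because the paired 3p electron in S is pushed out by e⁻–e⁻ repulsion.

(A)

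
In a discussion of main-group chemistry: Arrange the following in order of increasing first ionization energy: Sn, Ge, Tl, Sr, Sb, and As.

Ge is in period 4, group 14; As is in period 4, group 15; Sr is in period 5, group 2; Sn is in period 5, group 14; Sb is in period 5, group 15; Tl is in period 6, group 13.
Removing the outermost electron gets harder across a period and easier down a group.
These span different periods and groups, so the two trends combine.
Tl > Sr: the two effects oppose for this pair; the across-period effect wins (589 vs 550 kJ/mol).
Sn > Tl: relative to Tl, both the across-period and down-group shifts push Sn's first ionization energy up.
Ge > Sn: they share group 14; the group trend gives Ge the larger value.
Sb > Ge: period and group pull opposite ways; the across-period shift dominates (831 vs 762 kJ/mol).
As > Sb: they share group 15; the group trend gives As the larger value.
Approximate values (kJ/mol): Ge 762, As 947, Sr 550, Sn 709, Sb 831, Tl 589.
So from lowest to highest: Sr < Tl < Sn < Ge < Sb < As.

Sr < Tl < Sn < Ge < Sb < As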